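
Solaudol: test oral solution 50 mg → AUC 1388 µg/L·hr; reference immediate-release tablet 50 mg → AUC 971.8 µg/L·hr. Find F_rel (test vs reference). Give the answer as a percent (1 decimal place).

F_rel = 142.8%

F_rel = (AUC_test/D_test) / (AUC_ref/D_ref)
      = (1388/50) / (971.8/50)
      = 27.76 / 19.436 = 1.4283 = 142.83%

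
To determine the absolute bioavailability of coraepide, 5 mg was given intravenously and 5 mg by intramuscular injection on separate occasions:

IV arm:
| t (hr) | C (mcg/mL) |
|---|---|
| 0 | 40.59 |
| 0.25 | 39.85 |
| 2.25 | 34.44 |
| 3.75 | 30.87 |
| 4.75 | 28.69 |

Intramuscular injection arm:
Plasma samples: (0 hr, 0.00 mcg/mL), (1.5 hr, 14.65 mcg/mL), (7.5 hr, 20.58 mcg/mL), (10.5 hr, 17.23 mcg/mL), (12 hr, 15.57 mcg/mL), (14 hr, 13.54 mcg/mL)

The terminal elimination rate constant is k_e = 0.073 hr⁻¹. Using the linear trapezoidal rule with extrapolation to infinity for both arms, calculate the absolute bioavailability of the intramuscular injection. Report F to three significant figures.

F = 0.742

Trapezoidal AUC_0→4.75 (IV):
  [0→0.25]: (40.59+39.85)/2 × 0.25 = 10.055
  [0.25→2.25]: (39.85+34.44)/2 × 2 = 74.29
  [2.25→3.75]: (34.44+30.87)/2 × 1.5 = 48.9825
  [3.75→4.75]: (30.87+28.69)/2 × 1 = 29.78
  Sum = 163.1075 mcg/mL·hr
IV tail: 28.69/0.073 = 393.014; AUC_iv,0→∞ = 163.1075 + 393.014 = 556.1215 mcg/mL·hr
Trapezoidal AUC_0→14 (intramuscular injection):
  [0→1.5]: (0.00+14.65)/2 × 1.5 = 10.9875
  [1.5→7.5]: (14.65+20.58)/2 × 6 = 105.69
  [7.5→10.5]: (20.58+17.23)/2 × 3 = 56.715
  [10.5→12]: (17.23+15.57)/2 × 1.5 = 24.6
  [12→14]: (15.57+13.54)/2 × 2 = 29.11
  Sum = 227.1025 mcg/mL·hr
intramuscular injection tail: 13.54/0.073 = 185.479; AUC_ev,0→∞ = 227.1025 + 185.479 = 412.5815 mcg/mL·hr
F = (AUC_ev/D_ev)/(AUC_iv/D_iv) = (412.5815/5)/(556.1215/5) = 82.5163/111.2243 = 0.7419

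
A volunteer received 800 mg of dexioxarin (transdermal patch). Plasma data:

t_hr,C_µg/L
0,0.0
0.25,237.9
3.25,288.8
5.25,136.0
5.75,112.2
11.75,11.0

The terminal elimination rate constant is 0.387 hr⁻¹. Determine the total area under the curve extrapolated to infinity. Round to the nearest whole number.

Trapezoidal AUC_0→11.75:
  [0→0.25]: (0.0+237.9)/2 × 0.25 = 29.7375
  [0.25→3.25]: (237.9+288.8)/2 × 3 = 790.05
  [3.25→5.25]: (288.8+136.0)/2 × 2 = 424.8
  [5.25→5.75]: (136.0+112.2)/2 × 0.5 = 62.05
  [5.75→11.75]: (112.2+11.0)/2 × 6 = 369.6
  Sum = 1676.2375 µg/L·hr
Extrapolated tail: C_last / k_e = 11.0 / 0.387 = 28.424
AUC_0→∞ = 1676.2375 + 28.424 = 1704.6615 µg/L·hr

AUC = 1705 µg/L·hr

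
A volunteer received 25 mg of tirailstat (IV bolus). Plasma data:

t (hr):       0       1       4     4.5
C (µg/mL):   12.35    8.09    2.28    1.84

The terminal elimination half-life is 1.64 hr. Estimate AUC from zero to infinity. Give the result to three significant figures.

AUC = 31.2 µg/mL·hr

Trapezoidal AUC_0→4.5:
  [0→1]: (12.35+8.09)/2 × 1 = 10.22
  [1→4]: (8.09+2.28)/2 × 3 = 15.555
  [4→4.5]: (2.28+1.84)/2 × 0.5 = 1.03
  Sum = 26.805 µg/mL·hr
k_e = ln2 / t½ = 0.693147 / 1.64 = 0.4227 hr^-1
Extrapolated tail: C_last / k_e = 1.84 / 0.4227 = 4.353
AUC_0→∞ = 26.805 + 4.353 = 31.158 µg/mL·hr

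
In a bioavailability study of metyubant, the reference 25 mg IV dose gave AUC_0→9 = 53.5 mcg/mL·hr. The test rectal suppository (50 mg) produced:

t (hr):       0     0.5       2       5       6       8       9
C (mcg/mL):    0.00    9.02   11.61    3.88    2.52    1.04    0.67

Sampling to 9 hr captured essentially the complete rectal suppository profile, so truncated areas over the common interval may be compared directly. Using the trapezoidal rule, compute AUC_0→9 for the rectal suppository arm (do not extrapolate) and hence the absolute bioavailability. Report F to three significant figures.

F = 0.454

Trapezoidal AUC_0→9 (rectal suppository):
  [0→0.5]: (0.00+9.02)/2 × 0.5 = 2.255
  [0.5→2]: (9.02+11.61)/2 × 1.5 = 15.4725
  [2→5]: (11.61+3.88)/2 × 3 = 23.235
  [5→6]: (3.88+2.52)/2 × 1 = 3.2
  [6→8]: (2.52+1.04)/2 × 2 = 3.56
  [8→9]: (1.04+0.67)/2 × 1 = 0.855
  Sum = 48.5775 mcg/mL·hr
F = (AUC_ev/D_ev)/(AUC_iv/D_iv) = (48.5775/50)/(53.5/25) = 0.97155/2.14 = 0.4540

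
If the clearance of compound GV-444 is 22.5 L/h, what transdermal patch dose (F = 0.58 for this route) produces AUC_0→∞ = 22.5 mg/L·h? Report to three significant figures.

Dose = CL × AUC_0→∞ / F
     = 22.5 × 22.5 / 0.58 = 872.845 mg

Dose = 873 mg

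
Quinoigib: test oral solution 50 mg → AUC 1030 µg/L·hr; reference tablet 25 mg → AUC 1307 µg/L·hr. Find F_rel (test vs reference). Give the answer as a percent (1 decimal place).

F_rel = 39.4%

F_rel = (AUC_test/D_test) / (AUC_ref/D_ref)
      = (1030/50) / (1307/25)
      = 20.6 / 52.28 = 0.3940 = 39.40%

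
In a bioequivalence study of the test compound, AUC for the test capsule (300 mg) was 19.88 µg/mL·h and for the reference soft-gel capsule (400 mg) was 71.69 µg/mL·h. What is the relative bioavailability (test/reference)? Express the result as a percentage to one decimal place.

F_rel = 37.0%

F_rel = (AUC_test/D_test) / (AUC_ref/D_ref)
      = (19.88/300) / (71.69/400)
      = 0.0662667 / 0.179225 = 0.3697 = 36.97%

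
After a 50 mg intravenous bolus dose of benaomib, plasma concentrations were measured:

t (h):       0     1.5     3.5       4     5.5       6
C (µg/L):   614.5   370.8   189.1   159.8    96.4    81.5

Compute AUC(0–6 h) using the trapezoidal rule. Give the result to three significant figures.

AUC = 1620 µg/L·h

Trapezoidal AUC_0→6:
  [0→1.5]: (614.5+370.8)/2 × 1.5 = 738.975
  [1.5→3.5]: (370.8+189.1)/2 × 2 = 559.9
  [3.5→4]: (189.1+159.8)/2 × 0.5 = 87.225
  [4→5.5]: (159.8+96.4)/2 × 1.5 = 192.15
  [5.5→6]: (96.4+81.5)/2 × 0.5 = 44.475
  Sum = 1622.725 µg/L·h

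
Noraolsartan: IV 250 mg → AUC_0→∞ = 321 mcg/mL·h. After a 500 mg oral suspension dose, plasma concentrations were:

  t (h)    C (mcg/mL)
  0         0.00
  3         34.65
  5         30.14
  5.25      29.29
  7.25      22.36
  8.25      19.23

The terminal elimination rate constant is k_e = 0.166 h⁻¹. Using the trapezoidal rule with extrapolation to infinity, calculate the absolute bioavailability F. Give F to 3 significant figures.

Trapezoidal AUC_0→8.25 (oral suspension):
  [0→3]: (0.00+34.65)/2 × 3 = 51.975
  [3→5]: (34.65+30.14)/2 × 2 = 64.79
  [5→5.25]: (30.14+29.29)/2 × 0.25 = 7.42875
  [5.25→7.25]: (29.29+22.36)/2 × 2 = 51.65
  [7.25→8.25]: (22.36+19.23)/2 × 1 = 20.795
  Sum = 196.63875 mcg/mL·h
Tail: C_last/k_e = 19.23/0.166 = 115.843
AUC_0→∞ (oral suspension) = 196.63875 + 115.843 = 312.48175 mcg/mL·h
F = (AUC_ev/D_ev)/(AUC_iv/D_iv) = (312.48175/500)/(321/250) = 0.6249635/1.284 = 0.4867

F = 0.487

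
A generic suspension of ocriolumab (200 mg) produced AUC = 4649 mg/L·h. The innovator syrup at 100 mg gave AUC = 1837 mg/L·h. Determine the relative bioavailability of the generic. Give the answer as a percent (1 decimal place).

F_rel = (AUC_test/D_test) / (AUC_ref/D_ref)
      = (4649/200) / (1837/100)
      = 23.245 / 18.37 = 1.2654 = 126.54%

F_rel = 126.5%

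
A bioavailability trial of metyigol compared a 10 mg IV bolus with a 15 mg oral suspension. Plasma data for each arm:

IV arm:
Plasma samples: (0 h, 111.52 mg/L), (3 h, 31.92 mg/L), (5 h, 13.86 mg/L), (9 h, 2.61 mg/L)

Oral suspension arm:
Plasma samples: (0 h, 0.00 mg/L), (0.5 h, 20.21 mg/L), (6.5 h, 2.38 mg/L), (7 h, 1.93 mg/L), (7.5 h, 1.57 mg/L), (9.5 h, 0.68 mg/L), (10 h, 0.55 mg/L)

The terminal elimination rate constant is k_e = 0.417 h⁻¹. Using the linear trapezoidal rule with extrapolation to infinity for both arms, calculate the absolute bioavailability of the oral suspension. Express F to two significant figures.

F = 0.17

Trapezoidal AUC_0→9 (IV):
  [0→3]: (111.52+31.92)/2 × 3 = 215.16
  [3→5]: (31.92+13.86)/2 × 2 = 45.78
  [5→9]: (13.86+2.61)/2 × 4 = 32.94
  Sum = 293.88 mg/L·h
IV tail: 2.61/0.417 = 6.259; AUC_iv,0→∞ = 293.88 + 6.259 = 300.139 mg/L·h
Trapezoidal AUC_0→10 (oral suspension):
  [0→0.5]: (0.00+20.21)/2 × 0.5 = 5.0525
  [0.5→6.5]: (20.21+2.38)/2 × 6 = 67.77
  [6.5→7]: (2.38+1.93)/2 × 0.5 = 1.0775
  [7→7.5]: (1.93+1.57)/2 × 0.5 = 0.875
  [7.5→9.5]: (1.57+0.68)/2 × 2 = 2.25
  [9.5→10]: (0.68+0.55)/2 × 0.5 = 0.3075
  Sum = 77.3325 mg/L·h
oral suspension tail: 0.55/0.417 = 1.319; AUC_ev,0→∞ = 77.3325 + 1.319 = 78.6515 mg/L·h
F = (AUC_ev/D_ev)/(AUC_iv/D_iv) = (78.6515/15)/(300.139/10) = 5.24343/30.0139 = 0.1747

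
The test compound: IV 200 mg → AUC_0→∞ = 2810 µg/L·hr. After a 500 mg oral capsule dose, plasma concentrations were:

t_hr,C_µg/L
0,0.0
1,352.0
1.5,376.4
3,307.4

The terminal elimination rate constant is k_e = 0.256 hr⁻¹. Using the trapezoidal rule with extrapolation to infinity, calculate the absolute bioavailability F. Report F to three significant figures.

Trapezoidal AUC_0→3 (oral capsule):
  [0→1]: (0.0+352.0)/2 × 1 = 176.0
  [1→1.5]: (352.0+376.4)/2 × 0.5 = 182.1
  [1.5→3]: (376.4+307.4)/2 × 1.5 = 512.85
  Sum = 870.95 µg/L·hr
Tail: C_last/k_e = 307.4/0.256 = 1200.781
AUC_0→∞ (oral capsule) = 870.95 + 1200.781 = 2071.731 µg/L·hr
F = (AUC_ev/D_ev)/(AUC_iv/D_iv) = (2071.731/500)/(2810/200) = 4.143462/14.05 = 0.2949

F = 0.295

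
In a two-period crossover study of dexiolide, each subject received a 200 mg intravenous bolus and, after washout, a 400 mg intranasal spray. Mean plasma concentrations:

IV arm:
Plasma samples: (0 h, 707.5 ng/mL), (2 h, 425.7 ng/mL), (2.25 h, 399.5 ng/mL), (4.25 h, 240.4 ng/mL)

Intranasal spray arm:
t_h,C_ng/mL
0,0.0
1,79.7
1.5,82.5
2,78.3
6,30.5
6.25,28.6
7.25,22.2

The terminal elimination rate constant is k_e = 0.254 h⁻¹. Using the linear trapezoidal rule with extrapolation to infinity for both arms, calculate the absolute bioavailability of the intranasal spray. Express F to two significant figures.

Trapezoidal AUC_0→4.25 (IV):
  [0→2]: (707.5+425.7)/2 × 2 = 1133.2
  [2→2.25]: (425.7+399.5)/2 × 0.25 = 103.15
  [2.25→4.25]: (399.5+240.4)/2 × 2 = 639.9
  Sum = 1876.25 ng/mL·h
IV tail: 240.4/0.254 = 946.457; AUC_iv,0→∞ = 1876.25 + 946.457 = 2822.707 ng/mL·h
Trapezoidal AUC_0→7.25 (intranasal spray):
  [0→1]: (0.0+79.7)/2 × 1 = 39.85
  [1→1.5]: (79.7+82.5)/2 × 0.5 = 40.55
  [1.5→2]: (82.5+78.3)/2 × 0.5 = 40.2
  [2→6]: (78.3+30.5)/2 × 4 = 217.6
  [6→6.25]: (30.5+28.6)/2 × 0.25 = 7.3875
  [6.25→7.25]: (28.6+22.2)/2 × 1 = 25.4
  Sum = 370.9875 ng/mL·h
intranasal spray tail: 22.2/0.254 = 87.402; AUC_ev,0→∞ = 370.9875 + 87.402 = 458.3895 ng/mL·h
F = (AUC_ev/D_ev)/(AUC_iv/D_iv) = (458.3895/400)/(2822.707/200) = 1.14597/14.113535 = 0.0812

F = 0.081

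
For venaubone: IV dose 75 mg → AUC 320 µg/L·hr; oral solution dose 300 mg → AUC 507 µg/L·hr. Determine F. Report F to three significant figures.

F = 0.396

F = (AUC_ev / D_ev) / (AUC_iv / D_iv)
  = (507/300) / (320/75)
  = 1.69 / 4.26667 = 0.3961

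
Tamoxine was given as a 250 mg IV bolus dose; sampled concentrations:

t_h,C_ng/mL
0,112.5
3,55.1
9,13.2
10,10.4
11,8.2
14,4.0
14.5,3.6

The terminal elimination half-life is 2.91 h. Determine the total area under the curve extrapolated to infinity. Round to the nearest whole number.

Trapezoidal AUC_0→14.5:
  [0→3]: (112.5+55.1)/2 × 3 = 251.4
  [3→9]: (55.1+13.2)/2 × 6 = 204.9
  [9→10]: (13.2+10.4)/2 × 1 = 11.8
  [10→11]: (10.4+8.2)/2 × 1 = 9.3
  [11→14]: (8.2+4.0)/2 × 3 = 18.3
  [14→14.5]: (4.0+3.6)/2 × 0.5 = 1.9
  Sum = 497.6 ng/mL·h
k_e = ln2 / t½ = 0.693147 / 2.91 = 0.2382 h^-1
Extrapolated tail: C_last / k_e = 3.6 / 0.2382 = 15.113
AUC_0→∞ = 497.6 + 15.113 = 512.713 ng/mL·h

AUC = 513 ng/mL·h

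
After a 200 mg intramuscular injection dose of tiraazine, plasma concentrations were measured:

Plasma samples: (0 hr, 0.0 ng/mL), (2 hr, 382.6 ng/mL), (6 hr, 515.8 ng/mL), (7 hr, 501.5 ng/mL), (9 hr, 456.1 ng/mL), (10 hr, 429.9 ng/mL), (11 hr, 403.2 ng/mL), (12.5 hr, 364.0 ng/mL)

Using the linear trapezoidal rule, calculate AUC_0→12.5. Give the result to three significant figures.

Trapezoidal AUC_0→12.5:
  [0→2]: (0.0+382.6)/2 × 2 = 382.6
  [2→6]: (382.6+515.8)/2 × 4 = 1796.8
  [6→7]: (515.8+501.5)/2 × 1 = 508.65
  [7→9]: (501.5+456.1)/2 × 2 = 957.6
  [9→10]: (456.1+429.9)/2 × 1 = 443.0
  [10→11]: (429.9+403.2)/2 × 1 = 416.55
  [11→12.5]: (403.2+364.0)/2 × 1.5 = 575.4
  Sum = 5080.6 ng/mL·hr

AUC = 5080 ng/mL·hr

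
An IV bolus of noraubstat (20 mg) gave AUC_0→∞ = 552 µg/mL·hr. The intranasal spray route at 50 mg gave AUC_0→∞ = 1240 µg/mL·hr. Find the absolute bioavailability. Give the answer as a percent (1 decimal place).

F = (AUC_ev / D_ev) / (AUC_iv / D_iv)
  = (1240/50) / (552/20)
  = 24.8 / 27.6 = 0.8986
  = 89.86%

F = 89.9%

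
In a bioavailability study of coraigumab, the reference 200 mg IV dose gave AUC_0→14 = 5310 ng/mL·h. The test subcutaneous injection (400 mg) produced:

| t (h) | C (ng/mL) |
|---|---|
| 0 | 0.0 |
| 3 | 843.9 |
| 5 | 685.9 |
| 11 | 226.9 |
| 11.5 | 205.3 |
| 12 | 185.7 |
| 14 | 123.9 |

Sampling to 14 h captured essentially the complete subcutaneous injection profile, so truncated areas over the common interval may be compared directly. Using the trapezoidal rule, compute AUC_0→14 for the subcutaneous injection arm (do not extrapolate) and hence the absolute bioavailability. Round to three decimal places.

Trapezoidal AUC_0→14 (subcutaneous injection):
  [0→3]: (0.0+843.9)/2 × 3 = 1265.85
  [3→5]: (843.9+685.9)/2 × 2 = 1529.8
  [5→11]: (685.9+226.9)/2 × 6 = 2738.4
  [11→11.5]: (226.9+205.3)/2 × 0.5 = 108.05
  [11.5→12]: (205.3+185.7)/2 × 0.5 = 97.75
  [12→14]: (185.7+123.9)/2 × 2 = 309.6
  Sum = 6049.45 ng/mL·h
F = (AUC_ev/D_ev)/(AUC_iv/D_iv) = (6049.45/400)/(5310/200) = 15.123625/26.55 = 0.5696

F = 0.570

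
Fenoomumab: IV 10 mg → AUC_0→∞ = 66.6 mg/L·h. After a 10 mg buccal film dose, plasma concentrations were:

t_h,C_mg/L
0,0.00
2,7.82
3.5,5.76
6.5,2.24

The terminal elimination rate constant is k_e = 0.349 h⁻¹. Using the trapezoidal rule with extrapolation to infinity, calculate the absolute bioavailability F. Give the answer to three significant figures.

F = 0.547

Trapezoidal AUC_0→6.5 (buccal film):
  [0→2]: (0.00+7.82)/2 × 2 = 7.82
  [2→3.5]: (7.82+5.76)/2 × 1.5 = 10.185
  [3.5→6.5]: (5.76+2.24)/2 × 3 = 12.0
  Sum = 30.005 mg/L·h
Tail: C_last/k_e = 2.24/0.349 = 6.418
AUC_0→∞ (buccal film) = 30.005 + 6.418 = 36.423 mg/L·h
F = (AUC_ev/D_ev)/(AUC_iv/D_iv) = (36.423/10)/(66.6/10) = 3.6423/6.66 = 0.5469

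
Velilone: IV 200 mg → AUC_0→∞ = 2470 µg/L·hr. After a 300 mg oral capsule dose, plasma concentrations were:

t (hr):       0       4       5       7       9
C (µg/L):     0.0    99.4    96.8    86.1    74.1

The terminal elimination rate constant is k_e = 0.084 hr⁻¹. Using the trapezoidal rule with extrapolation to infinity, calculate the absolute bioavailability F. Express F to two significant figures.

F = 0.41

Trapezoidal AUC_0→9 (oral capsule):
  [0→4]: (0.0+99.4)/2 × 4 = 198.8
  [4→5]: (99.4+96.8)/2 × 1 = 98.1
  [5→7]: (96.8+86.1)/2 × 2 = 182.9
  [7→9]: (86.1+74.1)/2 × 2 = 160.2
  Sum = 640.0 µg/L·hr
Tail: C_last/k_e = 74.1/0.084 = 882.143
AUC_0→∞ (oral capsule) = 640.0 + 882.143 = 1522.143 µg/L·hr
F = (AUC_ev/D_ev)/(AUC_iv/D_iv) = (1522.143/300)/(2470/200) = 5.07381/12.35 = 0.4108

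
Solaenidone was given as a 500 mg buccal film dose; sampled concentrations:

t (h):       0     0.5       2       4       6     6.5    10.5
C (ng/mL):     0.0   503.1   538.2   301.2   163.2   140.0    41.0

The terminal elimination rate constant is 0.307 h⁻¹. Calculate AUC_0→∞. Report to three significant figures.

AUC = 2780 ng/mL·h

Trapezoidal AUC_0→10.5:
  [0→0.5]: (0.0+503.1)/2 × 0.5 = 125.775
  [0.5→2]: (503.1+538.2)/2 × 1.5 = 780.975
  [2→4]: (538.2+301.2)/2 × 2 = 839.4
  [4→6]: (301.2+163.2)/2 × 2 = 464.4
  [6→6.5]: (163.2+140.0)/2 × 0.5 = 75.8
  [6.5→10.5]: (140.0+41.0)/2 × 4 = 362.0
  Sum = 2648.35 ng/mL·h
Extrapolated tail: C_last / k_e = 41.0 / 0.307 = 133.550
AUC_0→∞ = 2648.35 + 133.550 = 2781.9 ng/mL·h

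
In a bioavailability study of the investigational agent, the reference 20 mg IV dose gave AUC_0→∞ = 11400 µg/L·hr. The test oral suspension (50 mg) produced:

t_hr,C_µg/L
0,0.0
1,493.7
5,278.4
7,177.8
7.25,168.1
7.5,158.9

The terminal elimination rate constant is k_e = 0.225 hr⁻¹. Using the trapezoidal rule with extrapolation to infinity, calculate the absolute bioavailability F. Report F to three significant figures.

Trapezoidal AUC_0→7.5 (oral suspension):
  [0→1]: (0.0+493.7)/2 × 1 = 246.85
  [1→5]: (493.7+278.4)/2 × 4 = 1544.2
  [5→7]: (278.4+177.8)/2 × 2 = 456.2
  [7→7.25]: (177.8+168.1)/2 × 0.25 = 43.2375
  [7.25→7.5]: (168.1+158.9)/2 × 0.25 = 40.875
  Sum = 2331.3625 µg/L·hr
Tail: C_last/k_e = 158.9/0.225 = 706.222
AUC_0→∞ (oral suspension) = 2331.3625 + 706.222 = 3037.5845 µg/L·hr
F = (AUC_ev/D_ev)/(AUC_iv/D_iv) = (3037.5845/50)/(11400/20) = 60.75169/570 = 0.1066

F = 0.107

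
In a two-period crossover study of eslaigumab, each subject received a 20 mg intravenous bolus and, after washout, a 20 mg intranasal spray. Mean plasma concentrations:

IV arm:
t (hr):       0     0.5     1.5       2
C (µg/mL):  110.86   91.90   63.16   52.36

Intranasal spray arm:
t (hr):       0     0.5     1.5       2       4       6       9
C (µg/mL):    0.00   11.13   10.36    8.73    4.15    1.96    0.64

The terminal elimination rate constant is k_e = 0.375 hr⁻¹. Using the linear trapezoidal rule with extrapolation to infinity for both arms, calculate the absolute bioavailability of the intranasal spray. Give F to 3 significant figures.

Trapezoidal AUC_0→2 (IV):
  [0→0.5]: (110.86+91.90)/2 × 0.5 = 50.69
  [0.5→1.5]: (91.90+63.16)/2 × 1 = 77.53
  [1.5→2]: (63.16+52.36)/2 × 0.5 = 28.88
  Sum = 157.1 µg/mL·hr
IV tail: 52.36/0.375 = 139.627; AUC_iv,0→∞ = 157.1 + 139.627 = 296.727 µg/mL·hr
Trapezoidal AUC_0→9 (intranasal spray):
  [0→0.5]: (0.00+11.13)/2 × 0.5 = 2.7825
  [0.5→1.5]: (11.13+10.36)/2 × 1 = 10.745
  [1.5→2]: (10.36+8.73)/2 × 0.5 = 4.7725
  [2→4]: (8.73+4.15)/2 × 2 = 12.88
  [4→6]: (4.15+1.96)/2 × 2 = 6.11
  [6→9]: (1.96+0.64)/2 × 3 = 3.9
  Sum = 41.19 µg/mL·hr
intranasal spray tail: 0.64/0.375 = 1.707; AUC_ev,0→∞ = 41.19 + 1.707 = 42.897 µg/mL·hr
F = (AUC_ev/D_ev)/(AUC_iv/D_iv) = (42.897/20)/(296.727/20) = 2.14485/14.83635 = 0.1446

F = 0.145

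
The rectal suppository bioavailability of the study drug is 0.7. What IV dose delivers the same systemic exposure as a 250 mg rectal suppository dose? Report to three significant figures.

Systemic exposure from an extravascular dose = F × D_ev, so the equivalent IV dose is F × D_ev.
D_iv = F × D_ev = 0.7 × 250 = 175 mg

D_iv = 175 mg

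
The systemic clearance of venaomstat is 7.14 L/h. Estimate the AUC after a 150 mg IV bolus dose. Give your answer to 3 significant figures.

AUC = 21.0 mg/L·h

AUC_0→∞ = Dose_iv / CL
        = 150 / 7.14 = 21.0084 mg/L·h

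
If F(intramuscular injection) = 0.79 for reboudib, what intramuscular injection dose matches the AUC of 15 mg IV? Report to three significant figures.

D_intramuscular = 19.0 mg

For equal systemic exposure: F × D_ev = D_iv
D_ev = D_iv / F = 15 / 0.79 = 18.9873 mg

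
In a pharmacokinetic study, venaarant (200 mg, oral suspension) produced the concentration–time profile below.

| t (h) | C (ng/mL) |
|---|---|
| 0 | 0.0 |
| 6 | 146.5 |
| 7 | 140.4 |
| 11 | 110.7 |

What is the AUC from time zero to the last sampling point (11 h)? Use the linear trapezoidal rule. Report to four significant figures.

Trapezoidal AUC_0→11:
  [0→6]: (0.0+146.5)/2 × 6 = 439.5
  [6→7]: (146.5+140.4)/2 × 1 = 143.45
  [7→11]: (140.4+110.7)/2 × 4 = 502.2
  Sum = 1085.15 ng/mL·h

AUC = 1085 ng/mL·h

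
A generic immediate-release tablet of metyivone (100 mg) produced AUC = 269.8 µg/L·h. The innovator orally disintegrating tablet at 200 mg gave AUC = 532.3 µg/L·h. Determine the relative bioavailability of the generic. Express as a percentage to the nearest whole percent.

F_rel = 101%

F_rel = (AUC_test/D_test) / (AUC_ref/D_ref)
      = (269.8/100) / (532.3/200)
      = 2.698 / 2.6615 = 1.0137 = 101.37%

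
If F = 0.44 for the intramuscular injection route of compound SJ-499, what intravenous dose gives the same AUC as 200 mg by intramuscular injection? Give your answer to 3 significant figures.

Systemic exposure from an extravascular dose = F × D_ev, so the equivalent IV dose is F × D_ev.
D_iv = F × D_ev = 0.44 × 200 = 88 mg

D_iv = 88.0 mg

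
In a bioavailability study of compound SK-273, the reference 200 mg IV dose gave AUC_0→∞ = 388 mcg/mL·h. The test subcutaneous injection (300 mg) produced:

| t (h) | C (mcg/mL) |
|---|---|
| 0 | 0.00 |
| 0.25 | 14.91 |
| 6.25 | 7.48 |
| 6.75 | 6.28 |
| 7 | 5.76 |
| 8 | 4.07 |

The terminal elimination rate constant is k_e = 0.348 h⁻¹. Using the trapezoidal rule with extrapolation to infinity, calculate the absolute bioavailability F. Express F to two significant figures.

Trapezoidal AUC_0→8 (subcutaneous injection):
  [0→0.25]: (0.00+14.91)/2 × 0.25 = 1.86375
  [0.25→6.25]: (14.91+7.48)/2 × 6 = 67.17
  [6.25→6.75]: (7.48+6.28)/2 × 0.5 = 3.44
  [6.75→7]: (6.28+5.76)/2 × 0.25 = 1.505
  [7→8]: (5.76+4.07)/2 × 1 = 4.915
  Sum = 78.89375 mcg/mL·h
Tail: C_last/k_e = 4.07/0.348 = 11.695
AUC_0→∞ (subcutaneous injection) = 78.89375 + 11.695 = 90.58875 mcg/mL·h
F = (AUC_ev/D_ev)/(AUC_iv/D_iv) = (90.58875/300)/(388/200) = 0.3019625/1.94 = 0.1557

F = 0.16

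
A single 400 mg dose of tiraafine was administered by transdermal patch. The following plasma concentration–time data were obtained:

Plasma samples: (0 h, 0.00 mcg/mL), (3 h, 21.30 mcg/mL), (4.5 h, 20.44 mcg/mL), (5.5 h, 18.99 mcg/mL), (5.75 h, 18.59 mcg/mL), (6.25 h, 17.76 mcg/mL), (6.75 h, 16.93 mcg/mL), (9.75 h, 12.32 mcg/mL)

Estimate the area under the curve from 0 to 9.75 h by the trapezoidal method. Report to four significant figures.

AUC = 149.3 mcg/mL·h

Trapezoidal AUC_0→9.75:
  [0→3]: (0.00+21.30)/2 × 3 = 31.95
  [3→4.5]: (21.30+20.44)/2 × 1.5 = 31.305
  [4.5→5.5]: (20.44+18.99)/2 × 1 = 19.715
  [5.5→5.75]: (18.99+18.59)/2 × 0.25 = 4.6975
  [5.75→6.25]: (18.59+17.76)/2 × 0.5 = 9.0875
  [6.25→6.75]: (17.76+16.93)/2 × 0.5 = 8.6725
  [6.75→9.75]: (16.93+12.32)/2 × 3 = 43.875
  Sum = 149.3025 mcg/mL·h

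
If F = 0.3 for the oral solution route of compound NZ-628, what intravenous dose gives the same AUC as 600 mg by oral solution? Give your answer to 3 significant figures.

Systemic exposure from an extravascular dose = F × D_ev, so the equivalent IV dose is F × D_ev.
D_iv = F × D_ev = 0.3 × 600 = 180 mg

D_iv = 180 mg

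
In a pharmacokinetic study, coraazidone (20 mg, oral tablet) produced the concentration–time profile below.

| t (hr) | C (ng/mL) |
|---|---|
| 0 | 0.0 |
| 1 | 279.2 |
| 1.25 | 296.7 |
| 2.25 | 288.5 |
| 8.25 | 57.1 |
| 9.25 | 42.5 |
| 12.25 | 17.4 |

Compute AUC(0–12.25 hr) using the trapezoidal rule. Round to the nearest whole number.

AUC = 1681 ng/mL·hr

Trapezoidal AUC_0→12.25:
  [0→1]: (0.0+279.2)/2 × 1 = 139.6
  [1→1.25]: (279.2+296.7)/2 × 0.25 = 71.9875
  [1.25→2.25]: (296.7+288.5)/2 × 1 = 292.6
  [2.25→8.25]: (288.5+57.1)/2 × 6 = 1036.8
  [8.25→9.25]: (57.1+42.5)/2 × 1 = 49.8
  [9.25→12.25]: (42.5+17.4)/2 × 3 = 89.85
  Sum = 1680.6375 ng/mL·hr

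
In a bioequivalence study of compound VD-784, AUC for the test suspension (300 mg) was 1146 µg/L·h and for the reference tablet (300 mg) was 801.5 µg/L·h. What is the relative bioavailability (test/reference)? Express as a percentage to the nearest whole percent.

F_rel = 143%

F_rel = (AUC_test/D_test) / (AUC_ref/D_ref)
      = (1146/300) / (801.5/300)
      = 3.82 / 2.67167 = 1.4298 = 142.98%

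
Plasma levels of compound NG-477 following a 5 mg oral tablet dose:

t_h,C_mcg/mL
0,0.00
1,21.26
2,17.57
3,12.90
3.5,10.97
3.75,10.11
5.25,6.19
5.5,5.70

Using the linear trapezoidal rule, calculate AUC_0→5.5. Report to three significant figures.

Trapezoidal AUC_0→5.5:
  [0→1]: (0.00+21.26)/2 × 1 = 10.63
  [1→2]: (21.26+17.57)/2 × 1 = 19.415
  [2→3]: (17.57+12.90)/2 × 1 = 15.235
  [3→3.5]: (12.90+10.97)/2 × 0.5 = 5.9675
  [3.5→3.75]: (10.97+10.11)/2 × 0.25 = 2.635
  [3.75→5.25]: (10.11+6.19)/2 × 1.5 = 12.225
  [5.25→5.5]: (6.19+5.70)/2 × 0.25 = 1.48625
  Sum = 67.59375 mcg/mL·h

AUC = 67.6 mcg/mL·h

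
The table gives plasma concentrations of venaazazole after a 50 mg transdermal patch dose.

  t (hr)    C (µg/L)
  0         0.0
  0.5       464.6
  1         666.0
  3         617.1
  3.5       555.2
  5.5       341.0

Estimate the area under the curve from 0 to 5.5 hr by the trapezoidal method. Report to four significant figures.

AUC = 2871 µg/L·hr

Trapezoidal AUC_0→5.5:
  [0→0.5]: (0.0+464.6)/2 × 0.5 = 116.15
  [0.5→1]: (464.6+666.0)/2 × 0.5 = 282.65
  [1→3]: (666.0+617.1)/2 × 2 = 1283.1
  [3→3.5]: (617.1+555.2)/2 × 0.5 = 293.075
  [3.5→5.5]: (555.2+341.0)/2 × 2 = 896.2
  Sum = 2871.175 µg/L·hr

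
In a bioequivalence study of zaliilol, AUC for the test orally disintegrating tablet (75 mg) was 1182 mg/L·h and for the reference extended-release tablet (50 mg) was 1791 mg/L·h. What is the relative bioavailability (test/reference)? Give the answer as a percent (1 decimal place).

F_rel = 44.0%

F_rel = (AUC_test/D_test) / (AUC_ref/D_ref)
      = (1182/75) / (1791/50)
      = 15.76 / 35.82 = 0.4400 = 44.00%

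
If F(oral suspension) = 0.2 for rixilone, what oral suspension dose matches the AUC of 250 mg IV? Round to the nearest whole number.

For equal systemic exposure: F × D_ev = D_iv
D_ev = D_iv / F = 250 / 0.2 = 1250 mg

D_oral = 1250 mg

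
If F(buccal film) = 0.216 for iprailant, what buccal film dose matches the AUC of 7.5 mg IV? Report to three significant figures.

D_buccal = 34.7 mg

For equal systemic exposure: F × D_ev = D_iv
D_ev = D_iv / F = 7.5 / 0.216 = 34.7222 mg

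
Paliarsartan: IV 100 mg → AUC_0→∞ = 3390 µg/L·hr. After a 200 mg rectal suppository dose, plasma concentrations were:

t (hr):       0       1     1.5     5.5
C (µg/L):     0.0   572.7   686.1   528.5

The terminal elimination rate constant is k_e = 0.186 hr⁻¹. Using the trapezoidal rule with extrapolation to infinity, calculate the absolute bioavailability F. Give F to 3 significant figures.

F = 0.866

Trapezoidal AUC_0→5.5 (rectal suppository):
  [0→1]: (0.0+572.7)/2 × 1 = 286.35
  [1→1.5]: (572.7+686.1)/2 × 0.5 = 314.7
  [1.5→5.5]: (686.1+528.5)/2 × 4 = 2429.2
  Sum = 3030.25 µg/L·hr
Tail: C_last/k_e = 528.5/0.186 = 2841.398
AUC_0→∞ (rectal suppository) = 3030.25 + 2841.398 = 5871.648 µg/L·hr
F = (AUC_ev/D_ev)/(AUC_iv/D_iv) = (5871.648/200)/(3390/100) = 29.35824/33.9 = 0.8660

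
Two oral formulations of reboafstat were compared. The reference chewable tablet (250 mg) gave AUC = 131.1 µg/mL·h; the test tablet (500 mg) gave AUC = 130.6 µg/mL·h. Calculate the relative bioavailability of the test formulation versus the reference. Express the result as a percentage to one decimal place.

F_rel = 49.8%

F_rel = (AUC_test/D_test) / (AUC_ref/D_ref)
      = (130.6/500) / (131.1/250)
      = 0.2612 / 0.5244 = 0.4981 = 49.81%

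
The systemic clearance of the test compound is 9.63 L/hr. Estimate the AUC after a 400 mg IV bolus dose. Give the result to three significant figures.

AUC_0→∞ = Dose_iv / CL
        = 400 / 9.63 = 41.5369 mg/L·hr

AUC = 41.5 mg/L·hr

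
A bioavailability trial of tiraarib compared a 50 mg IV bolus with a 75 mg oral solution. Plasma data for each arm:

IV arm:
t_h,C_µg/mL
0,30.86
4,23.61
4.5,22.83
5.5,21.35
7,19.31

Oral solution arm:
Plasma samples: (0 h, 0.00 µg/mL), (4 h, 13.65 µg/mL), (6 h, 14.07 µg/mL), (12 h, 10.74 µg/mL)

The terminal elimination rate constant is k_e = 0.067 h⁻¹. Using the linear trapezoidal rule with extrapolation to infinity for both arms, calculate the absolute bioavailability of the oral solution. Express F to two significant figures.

Trapezoidal AUC_0→7 (IV):
  [0→4]: (30.86+23.61)/2 × 4 = 108.94
  [4→4.5]: (23.61+22.83)/2 × 0.5 = 11.61
  [4.5→5.5]: (22.83+21.35)/2 × 1 = 22.09
  [5.5→7]: (21.35+19.31)/2 × 1.5 = 30.495
  Sum = 173.135 µg/mL·h
IV tail: 19.31/0.067 = 288.209; AUC_iv,0→∞ = 173.135 + 288.209 = 461.344 µg/mL·h
Trapezoidal AUC_0→12 (oral solution):
  [0→4]: (0.00+13.65)/2 × 4 = 27.3
  [4→6]: (13.65+14.07)/2 × 2 = 27.72
  [6→12]: (14.07+10.74)/2 × 6 = 74.43
  Sum = 129.45 µg/mL·h
oral solution tail: 10.74/0.067 = 160.299; AUC_ev,0→∞ = 129.45 + 160.299 = 289.749 µg/mL·h
F = (AUC_ev/D_ev)/(AUC_iv/D_iv) = (289.749/75)/(461.344/50) = 3.86332/9.22688 = 0.4187

F = 0.42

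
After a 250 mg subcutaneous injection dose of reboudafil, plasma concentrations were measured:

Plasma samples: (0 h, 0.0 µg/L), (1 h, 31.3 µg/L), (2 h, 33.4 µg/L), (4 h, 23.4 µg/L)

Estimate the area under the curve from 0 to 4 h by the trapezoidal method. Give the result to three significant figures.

AUC = 105 µg/L·h

Trapezoidal AUC_0→4:
  [0→1]: (0.0+31.3)/2 × 1 = 15.65
  [1→2]: (31.3+33.4)/2 × 1 = 32.35
  [2→4]: (33.4+23.4)/2 × 2 = 56.8
  Sum = 104.8 µg/L·h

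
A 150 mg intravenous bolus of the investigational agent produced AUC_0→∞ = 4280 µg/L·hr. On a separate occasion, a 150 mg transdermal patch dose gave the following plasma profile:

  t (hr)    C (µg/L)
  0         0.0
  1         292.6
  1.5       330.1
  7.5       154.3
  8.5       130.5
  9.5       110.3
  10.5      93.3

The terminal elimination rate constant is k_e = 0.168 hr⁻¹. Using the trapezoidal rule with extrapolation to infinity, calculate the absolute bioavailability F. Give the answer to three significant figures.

F = 0.625

Trapezoidal AUC_0→10.5 (transdermal patch):
  [0→1]: (0.0+292.6)/2 × 1 = 146.3
  [1→1.5]: (292.6+330.1)/2 × 0.5 = 155.675
  [1.5→7.5]: (330.1+154.3)/2 × 6 = 1453.2
  [7.5→8.5]: (154.3+130.5)/2 × 1 = 142.4
  [8.5→9.5]: (130.5+110.3)/2 × 1 = 120.4
  [9.5→10.5]: (110.3+93.3)/2 × 1 = 101.8
  Sum = 2119.775 µg/L·hr
Tail: C_last/k_e = 93.3/0.168 = 555.357
AUC_0→∞ (transdermal patch) = 2119.775 + 555.357 = 2675.132 µg/L·hr
F = (AUC_ev/D_ev)/(AUC_iv/D_iv) = (2675.132/150)/(4280/150) = 17.8342/28.5333 = 0.6250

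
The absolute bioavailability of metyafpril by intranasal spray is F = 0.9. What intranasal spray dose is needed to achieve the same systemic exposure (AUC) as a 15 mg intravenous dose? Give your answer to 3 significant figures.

For equal systemic exposure: F × D_ev = D_iv
D_ev = D_iv / F = 15 / 0.9 = 16.6667 mg

D_intranasal = 16.7 mg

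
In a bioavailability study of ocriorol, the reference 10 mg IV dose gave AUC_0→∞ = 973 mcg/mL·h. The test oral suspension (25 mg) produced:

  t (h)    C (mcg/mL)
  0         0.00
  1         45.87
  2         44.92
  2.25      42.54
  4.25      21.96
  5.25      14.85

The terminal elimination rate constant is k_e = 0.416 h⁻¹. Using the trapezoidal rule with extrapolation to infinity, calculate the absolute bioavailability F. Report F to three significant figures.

Trapezoidal AUC_0→5.25 (oral suspension):
  [0→1]: (0.00+45.87)/2 × 1 = 22.935
  [1→2]: (45.87+44.92)/2 × 1 = 45.395
  [2→2.25]: (44.92+42.54)/2 × 0.25 = 10.9325
  [2.25→4.25]: (42.54+21.96)/2 × 2 = 64.5
  [4.25→5.25]: (21.96+14.85)/2 × 1 = 18.405
  Sum = 162.1675 mcg/mL·h
Tail: C_last/k_e = 14.85/0.416 = 35.697
AUC_0→∞ (oral suspension) = 162.1675 + 35.697 = 197.8645 mcg/mL·h
F = (AUC_ev/D_ev)/(AUC_iv/D_iv) = (197.8645/25)/(973/10) = 7.91458/97.3 = 0.0813

F = 0.0813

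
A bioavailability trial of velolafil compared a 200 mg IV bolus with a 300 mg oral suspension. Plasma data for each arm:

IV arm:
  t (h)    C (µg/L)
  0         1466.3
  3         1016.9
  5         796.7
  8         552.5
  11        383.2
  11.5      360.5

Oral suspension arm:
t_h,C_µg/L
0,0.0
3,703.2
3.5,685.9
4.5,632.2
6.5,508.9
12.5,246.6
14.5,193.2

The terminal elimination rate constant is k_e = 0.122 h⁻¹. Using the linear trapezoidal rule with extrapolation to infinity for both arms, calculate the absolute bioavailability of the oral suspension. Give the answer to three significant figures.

F = 0.413

Trapezoidal AUC_0→11.5 (IV):
  [0→3]: (1466.3+1016.9)/2 × 3 = 3724.8
  [3→5]: (1016.9+796.7)/2 × 2 = 1813.6
  [5→8]: (796.7+552.5)/2 × 3 = 2023.8
  [8→11]: (552.5+383.2)/2 × 3 = 1403.55
  [11→11.5]: (383.2+360.5)/2 × 0.5 = 185.925
  Sum = 9151.675 µg/L·h
IV tail: 360.5/0.122 = 2954.918; AUC_iv,0→∞ = 9151.675 + 2954.918 = 12106.593 µg/L·h
Trapezoidal AUC_0→14.5 (oral suspension):
  [0→3]: (0.0+703.2)/2 × 3 = 1054.8
  [3→3.5]: (703.2+685.9)/2 × 0.5 = 347.275
  [3.5→4.5]: (685.9+632.2)/2 × 1 = 659.05
  [4.5→6.5]: (632.2+508.9)/2 × 2 = 1141.1
  [6.5→12.5]: (508.9+246.6)/2 × 6 = 2266.5
  [12.5→14.5]: (246.6+193.2)/2 × 2 = 439.8
  Sum = 5908.525 µg/L·h
oral suspension tail: 193.2/0.122 = 1583.607; AUC_ev,0→∞ = 5908.525 + 1583.607 = 7492.132 µg/L·h
F = (AUC_ev/D_ev)/(AUC_iv/D_iv) = (7492.132/300)/(12106.593/200) = 24.9738/60.532965 = 0.4126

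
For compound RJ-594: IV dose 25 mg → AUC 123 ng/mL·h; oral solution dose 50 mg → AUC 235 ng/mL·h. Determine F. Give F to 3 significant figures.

F = (AUC_ev / D_ev) / (AUC_iv / D_iv)
  = (235/50) / (123/25)
  = 4.7 / 4.92 = 0.9553

F = 0.955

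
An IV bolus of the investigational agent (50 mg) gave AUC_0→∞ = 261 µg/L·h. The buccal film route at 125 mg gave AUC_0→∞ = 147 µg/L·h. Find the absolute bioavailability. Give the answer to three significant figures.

F = (AUC_ev / D_ev) / (AUC_iv / D_iv)
  = (147/125) / (261/50)
  = 1.176 / 5.22 = 0.2253

F = 0.225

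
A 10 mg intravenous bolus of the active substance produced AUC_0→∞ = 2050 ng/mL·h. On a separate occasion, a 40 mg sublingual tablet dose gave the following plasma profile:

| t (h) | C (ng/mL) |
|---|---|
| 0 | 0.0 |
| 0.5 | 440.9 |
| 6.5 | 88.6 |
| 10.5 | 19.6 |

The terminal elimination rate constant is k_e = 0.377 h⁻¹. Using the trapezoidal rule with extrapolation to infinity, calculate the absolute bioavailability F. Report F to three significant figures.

Trapezoidal AUC_0→10.5 (sublingual tablet):
  [0→0.5]: (0.0+440.9)/2 × 0.5 = 110.225
  [0.5→6.5]: (440.9+88.6)/2 × 6 = 1588.5
  [6.5→10.5]: (88.6+19.6)/2 × 4 = 216.4
  Sum = 1915.125 ng/mL·h
Tail: C_last/k_e = 19.6/0.377 = 51.989
AUC_0→∞ (sublingual tablet) = 1915.125 + 51.989 = 1967.114 ng/mL·h
F = (AUC_ev/D_ev)/(AUC_iv/D_iv) = (1967.114/40)/(2050/10) = 49.17785/205 = 0.2399

F = 0.240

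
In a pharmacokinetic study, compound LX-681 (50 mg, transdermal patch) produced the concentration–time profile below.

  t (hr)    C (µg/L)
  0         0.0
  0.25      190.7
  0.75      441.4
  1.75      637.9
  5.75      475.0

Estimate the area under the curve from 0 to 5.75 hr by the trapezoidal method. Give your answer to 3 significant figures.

AUC = 2950 µg/L·hr

Trapezoidal AUC_0→5.75:
  [0→0.25]: (0.0+190.7)/2 × 0.25 = 23.8375
  [0.25→0.75]: (190.7+441.4)/2 × 0.5 = 158.025
  [0.75→1.75]: (441.4+637.9)/2 × 1 = 539.65
  [1.75→5.75]: (637.9+475.0)/2 × 4 = 2225.8
  Sum = 2947.3125 µg/L·hr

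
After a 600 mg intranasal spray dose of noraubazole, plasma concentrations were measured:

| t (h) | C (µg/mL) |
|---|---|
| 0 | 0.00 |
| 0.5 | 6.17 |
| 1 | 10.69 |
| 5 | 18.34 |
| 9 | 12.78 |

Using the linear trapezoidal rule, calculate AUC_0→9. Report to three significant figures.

AUC = 126 µg/mL·h

Trapezoidal AUC_0→9:
  [0→0.5]: (0.00+6.17)/2 × 0.5 = 1.5425
  [0.5→1]: (6.17+10.69)/2 × 0.5 = 4.215
  [1→5]: (10.69+18.34)/2 × 4 = 58.06
  [5→9]: (18.34+12.78)/2 × 4 = 62.24
  Sum = 126.0575 µg/mL·h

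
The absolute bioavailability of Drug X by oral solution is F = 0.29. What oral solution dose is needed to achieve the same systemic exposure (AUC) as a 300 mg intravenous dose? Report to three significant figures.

For equal systemic exposure: F × D_ev = D_iv
D_ev = D_iv / F = 300 / 0.29 = 1034.48 mg

D_oral = 1030 mg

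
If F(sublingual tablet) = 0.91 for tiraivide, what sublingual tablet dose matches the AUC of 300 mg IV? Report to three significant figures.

For equal systemic exposure: F × D_ev = D_iv
D_ev = D_iv / F = 300 / 0.91 = 329.67 mg

D_sublingual = 330 mg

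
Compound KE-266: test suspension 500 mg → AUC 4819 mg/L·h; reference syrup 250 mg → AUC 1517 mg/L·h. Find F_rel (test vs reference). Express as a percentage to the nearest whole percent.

F_rel = (AUC_test/D_test) / (AUC_ref/D_ref)
      = (4819/500) / (1517/250)
      = 9.638 / 6.068 = 1.5883 = 158.83%

F_rel = 159%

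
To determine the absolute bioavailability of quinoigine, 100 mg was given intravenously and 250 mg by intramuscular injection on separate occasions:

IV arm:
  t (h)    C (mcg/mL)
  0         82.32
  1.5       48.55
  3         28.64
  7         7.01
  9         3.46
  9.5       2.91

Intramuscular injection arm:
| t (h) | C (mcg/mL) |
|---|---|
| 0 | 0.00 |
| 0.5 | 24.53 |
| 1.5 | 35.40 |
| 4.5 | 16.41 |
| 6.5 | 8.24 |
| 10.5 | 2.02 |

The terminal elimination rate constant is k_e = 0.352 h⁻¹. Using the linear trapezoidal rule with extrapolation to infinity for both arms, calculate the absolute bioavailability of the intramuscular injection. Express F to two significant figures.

Trapezoidal AUC_0→9.5 (IV):
  [0→1.5]: (82.32+48.55)/2 × 1.5 = 98.1525
  [1.5→3]: (48.55+28.64)/2 × 1.5 = 57.8925
  [3→7]: (28.64+7.01)/2 × 4 = 71.3
  [7→9]: (7.01+3.46)/2 × 2 = 10.47
  [9→9.5]: (3.46+2.91)/2 × 0.5 = 1.5925
  Sum = 239.4075 mcg/mL·h
IV tail: 2.91/0.352 = 8.267; AUC_iv,0→∞ = 239.4075 + 8.267 = 247.6745 mcg/mL·h
Trapezoidal AUC_0→10.5 (intramuscular injection):
  [0→0.5]: (0.00+24.53)/2 × 0.5 = 6.1325
  [0.5→1.5]: (24.53+35.40)/2 × 1 = 29.965
  [1.5→4.5]: (35.40+16.41)/2 × 3 = 77.715
  [4.5→6.5]: (16.41+8.24)/2 × 2 = 24.65
  [6.5→10.5]: (8.24+2.02)/2 × 4 = 20.52
  Sum = 158.9825 mcg/mL·h
intramuscular injection tail: 2.02/0.352 = 5.739; AUC_ev,0→∞ = 158.9825 + 5.739 = 164.7215 mcg/mL·h
F = (AUC_ev/D_ev)/(AUC_iv/D_iv) = (164.7215/250)/(247.6745/100) = 0.658886/2.476745 = 0.2660

F = 0.27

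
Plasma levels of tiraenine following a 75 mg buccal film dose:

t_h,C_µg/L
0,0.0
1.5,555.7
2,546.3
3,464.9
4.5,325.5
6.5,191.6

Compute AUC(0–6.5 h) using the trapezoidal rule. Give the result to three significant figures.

AUC = 2310 µg/L·h

Trapezoidal AUC_0→6.5:
  [0→1.5]: (0.0+555.7)/2 × 1.5 = 416.775
  [1.5→2]: (555.7+546.3)/2 × 0.5 = 275.5
  [2→3]: (546.3+464.9)/2 × 1 = 505.6
  [3→4.5]: (464.9+325.5)/2 × 1.5 = 592.8
  [4.5→6.5]: (325.5+191.6)/2 × 2 = 517.1
  Sum = 2307.775 µg/L·h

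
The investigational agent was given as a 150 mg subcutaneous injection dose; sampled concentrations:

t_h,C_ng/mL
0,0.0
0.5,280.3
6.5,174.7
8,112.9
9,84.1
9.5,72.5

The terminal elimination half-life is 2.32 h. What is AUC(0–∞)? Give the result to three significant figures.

AUC = 2030 ng/mL·h

Trapezoidal AUC_0→9.5:
  [0→0.5]: (0.0+280.3)/2 × 0.5 = 70.075
  [0.5→6.5]: (280.3+174.7)/2 × 6 = 1365.0
  [6.5→8]: (174.7+112.9)/2 × 1.5 = 215.7
  [8→9]: (112.9+84.1)/2 × 1 = 98.5
  [9→9.5]: (84.1+72.5)/2 × 0.5 = 39.15
  Sum = 1788.425 ng/mL·h
k_e = ln2 / t½ = 0.693147 / 2.32 = 0.2988 h^-1
Extrapolated tail: C_last / k_e = 72.5 / 0.2988 = 242.637
AUC_0→∞ = 1788.425 + 242.637 = 2031.062 ng/mL·h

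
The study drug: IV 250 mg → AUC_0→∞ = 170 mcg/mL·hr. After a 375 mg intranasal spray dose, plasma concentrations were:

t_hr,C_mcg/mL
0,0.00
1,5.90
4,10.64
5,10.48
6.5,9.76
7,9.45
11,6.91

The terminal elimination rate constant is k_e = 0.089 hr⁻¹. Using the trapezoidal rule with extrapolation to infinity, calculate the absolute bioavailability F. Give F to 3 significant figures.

Trapezoidal AUC_0→11 (intranasal spray):
  [0→1]: (0.00+5.90)/2 × 1 = 2.95
  [1→4]: (5.90+10.64)/2 × 3 = 24.81
  [4→5]: (10.64+10.48)/2 × 1 = 10.56
  [5→6.5]: (10.48+9.76)/2 × 1.5 = 15.18
  [6.5→7]: (9.76+9.45)/2 × 0.5 = 4.8025
  [7→11]: (9.45+6.91)/2 × 4 = 32.72
  Sum = 91.0225 mcg/mL·hr
Tail: C_last/k_e = 6.91/0.089 = 77.640
AUC_0→∞ (intranasal spray) = 91.0225 + 77.640 = 168.6625 mcg/mL·hr
F = (AUC_ev/D_ev)/(AUC_iv/D_iv) = (168.6625/375)/(170/250) = 0.449767/0.68 = 0.6614

F = 0.661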